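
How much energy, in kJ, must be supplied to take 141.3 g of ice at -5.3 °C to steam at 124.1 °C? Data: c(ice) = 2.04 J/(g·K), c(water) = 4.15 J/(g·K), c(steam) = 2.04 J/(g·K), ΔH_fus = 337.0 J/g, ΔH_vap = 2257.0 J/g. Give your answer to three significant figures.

q1 (heat ice -5.3→0.0 °C): 141.3 × 2.04 × 5.3 = 1528 J
q2 (melt at 0 °C): 141.3 × 337.0 = 47618 J
q3 (heat water 0.0→100.0 °C): 141.3 × 4.15 × 100.0 = 58640 J
q4 (vaporize at 100 °C): 141.3 × 2257.0 = 318914 J
q5 (heat steam 100.0→124.1 °C): 141.3 × 2.04 × 24.1 = 6947 J
Total: 1528 + 47618 + 58640 + 318914 + 6947 = 433647 J = 434 kJ

q = 434 kJ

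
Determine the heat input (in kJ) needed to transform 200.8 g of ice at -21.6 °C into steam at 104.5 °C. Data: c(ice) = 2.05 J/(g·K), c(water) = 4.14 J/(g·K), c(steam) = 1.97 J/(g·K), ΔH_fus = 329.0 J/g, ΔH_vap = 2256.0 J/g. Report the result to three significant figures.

q1 (heat ice -21.6→0.0 °C): 200.8 × 2.05 × 21.6 = 8891 J
q2 (melt at 0 °C): 200.8 × 329.0 = 66063 J
q3 (heat water 0.0→100.0 °C): 200.8 × 4.14 × 100.0 = 83131 J
q4 (vaporize at 100 °C): 200.8 × 2256.0 = 453005 J
q5 (heat steam 100.0→104.5 °C): 200.8 × 1.97 × 4.5 = 1780 J
Total: 8891 + 66063 + 83131 + 453005 + 1780 = 612870 J = 613 kJ

q = 613 kJ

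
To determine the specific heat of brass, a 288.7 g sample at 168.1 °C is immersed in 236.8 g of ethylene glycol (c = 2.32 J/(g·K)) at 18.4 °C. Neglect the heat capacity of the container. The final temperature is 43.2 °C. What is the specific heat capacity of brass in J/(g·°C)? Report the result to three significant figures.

q_gained = (236.8 × 2.32) × (43.2 − 18.4) = 13620 J
q_lost = 288.7 × c × (168.1 − 43.2) = 36058.63 c
Set equal: c = 13620 / 36058.63 = 0.378 J/(g·°C)

c = 0.378 J/(g·°C)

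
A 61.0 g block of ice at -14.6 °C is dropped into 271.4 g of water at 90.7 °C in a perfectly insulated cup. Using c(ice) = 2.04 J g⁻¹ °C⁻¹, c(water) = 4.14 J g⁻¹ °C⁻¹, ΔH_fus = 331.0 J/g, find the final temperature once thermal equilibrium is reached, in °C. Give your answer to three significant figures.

T_f = 58.1 °C

Heat to bring ice to 0 °C and melt it: q₁ = 61.0×2.04×14.6 + 61.0×331.0 = 22008 J
Heat the water can supply cooling to 0 °C: 271.4×4.14×90.7 = 101910 J > q₁, so all ice melts.
Energy balance: 271.4×4.14×(90.7 − T) = 22008 + 61.0×4.14×(T − 0)
1123.596(90.7 − T) = 22008 + 252.54 T
101910 − 22008 = 1376.136 T
T = 79902 / 1376.136 = 58.06 °C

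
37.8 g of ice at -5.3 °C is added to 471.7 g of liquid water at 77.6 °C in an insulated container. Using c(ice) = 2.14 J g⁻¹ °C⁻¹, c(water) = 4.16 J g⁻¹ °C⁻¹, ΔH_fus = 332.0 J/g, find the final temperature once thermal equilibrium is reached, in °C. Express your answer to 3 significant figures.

Heat to bring ice to 0 °C and melt it: q₁ = 37.8×2.14×5.3 + 37.8×332.0 = 12978 J
Heat the water can supply cooling to 0 °C: 471.7×4.16×77.6 = 152272 J > q₁, so all ice melts.
Energy balance: 471.7×4.16×(77.6 − T) = 12978 + 37.8×4.16×(T − 0)
1962.272(77.6 − T) = 12978 + 157.248 T
152272 − 12978 = 2119.520 T
T = 139294 / 2119.520 = 65.72 °C

T_f = 65.7 °C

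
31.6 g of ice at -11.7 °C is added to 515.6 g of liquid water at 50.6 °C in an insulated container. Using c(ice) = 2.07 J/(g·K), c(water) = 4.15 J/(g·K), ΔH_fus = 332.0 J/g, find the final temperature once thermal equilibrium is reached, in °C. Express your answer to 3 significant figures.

T_f = 42.7 °C

Heat to bring ice to 0 °C and melt it: q₁ = 31.6×2.07×11.7 + 31.6×332.0 = 11257 J
Heat the water can supply cooling to 0 °C: 515.6×4.15×50.6 = 108271 J > q₁, so all ice melts.
Energy balance: 515.6×4.15×(50.6 − T) = 11257 + 31.6×4.15×(T − 0)
2139.74(50.6 − T) = 11257 + 131.14 T
108271 − 11257 = 2270.88 T
T = 97014 / 2270.88 = 42.72 °C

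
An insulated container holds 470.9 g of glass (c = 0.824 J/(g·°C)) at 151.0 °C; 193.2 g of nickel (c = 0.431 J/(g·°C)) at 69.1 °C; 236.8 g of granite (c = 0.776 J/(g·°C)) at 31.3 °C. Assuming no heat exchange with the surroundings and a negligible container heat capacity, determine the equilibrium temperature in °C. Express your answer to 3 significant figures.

T_f = 107 °C

Σ mᵢcᵢ(T − Tᵢ) = 0  ⇒  T = Σ mᵢcᵢTᵢ / Σ mᵢcᵢ
Σ mᵢcᵢ = 470.9×0.824 + 193.2×0.431 + 236.8×0.776 = 655.0476
Σ mᵢcᵢTᵢ = 388.0216×151.0 + 83.2692×69.1 + 183.7568×31.3 = 70097
T = 70097 / 655.0476 = 107.0 °C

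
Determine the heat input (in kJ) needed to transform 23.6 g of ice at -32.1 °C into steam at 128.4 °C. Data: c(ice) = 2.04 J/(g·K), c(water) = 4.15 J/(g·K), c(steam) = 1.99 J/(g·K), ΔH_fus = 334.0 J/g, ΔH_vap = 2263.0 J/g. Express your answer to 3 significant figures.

q1 (heat ice -32.1→0.0 °C): 23.6 × 2.04 × 32.1 = 1545 J
q2 (melt at 0 °C): 23.6 × 334.0 = 7882 J
q3 (heat water 0.0→100.0 °C): 23.6 × 4.15 × 100.0 = 9794 J
q4 (vaporize at 100 °C): 23.6 × 2263.0 = 53407 J
q5 (heat steam 100.0→128.4 °C): 23.6 × 1.99 × 28.4 = 1334 J
Total: 1545 + 7882 + 9794 + 53407 + 1334 = 73962 J = 74.0 kJ

q = 74.0 kJ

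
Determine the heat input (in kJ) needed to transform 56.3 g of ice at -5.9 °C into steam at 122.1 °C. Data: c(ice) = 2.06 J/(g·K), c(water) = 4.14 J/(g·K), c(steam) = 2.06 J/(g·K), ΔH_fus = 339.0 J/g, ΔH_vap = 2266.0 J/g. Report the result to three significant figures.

q1 (heat ice -5.9→0.0 °C): 56.3 × 2.06 × 5.9 = 684 J
q2 (melt at 0 °C): 56.3 × 339.0 = 19086 J
q3 (heat water 0.0→100.0 °C): 56.3 × 4.14 × 100.0 = 23308 J
q4 (vaporize at 100 °C): 56.3 × 2266.0 = 127576 J
q5 (heat steam 100.0→122.1 °C): 56.3 × 2.06 × 22.1 = 2563 J
Total: 684 + 19086 + 23308 + 127576 + 2563 = 173217 J = 173 kJ

q = 173 kJ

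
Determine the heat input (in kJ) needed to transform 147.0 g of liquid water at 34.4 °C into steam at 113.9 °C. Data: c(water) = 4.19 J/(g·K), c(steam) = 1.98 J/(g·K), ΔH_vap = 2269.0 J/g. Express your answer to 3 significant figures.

q1 (heat water 34.4→100.0 °C): 147.0 × 4.19 × 65.6 = 40405 J
q2 (vaporize at 100 °C): 147.0 × 2269.0 = 333543 J
q3 (heat steam 100.0→113.9 °C): 147.0 × 1.98 × 13.9 = 4046 J
Total: 40405 + 333543 + 4046 = 377994 J = 378 kJ

q = 378 kJ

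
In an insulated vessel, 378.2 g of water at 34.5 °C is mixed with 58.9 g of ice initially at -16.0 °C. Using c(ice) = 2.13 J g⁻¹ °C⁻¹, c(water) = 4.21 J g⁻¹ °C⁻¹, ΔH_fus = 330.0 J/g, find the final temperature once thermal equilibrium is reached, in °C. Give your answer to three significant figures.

Heat to bring ice to 0 °C and melt it: q₁ = 58.9×2.13×16.0 + 58.9×330.0 = 21444 J
Heat the water can supply cooling to 0 °C: 378.2×4.21×34.5 = 54931.7 J > q₁, so all ice melts.
Energy balance: 378.2×4.21×(34.5 − T) = 21444 + 58.9×4.21×(T − 0)
1592.222(34.5 − T) = 21444 + 247.969 T
54931.7 − 21444 = 1840.191 T
T = 33487.7 / 1840.191 = 18.20 °C

T_f = 18.2 °C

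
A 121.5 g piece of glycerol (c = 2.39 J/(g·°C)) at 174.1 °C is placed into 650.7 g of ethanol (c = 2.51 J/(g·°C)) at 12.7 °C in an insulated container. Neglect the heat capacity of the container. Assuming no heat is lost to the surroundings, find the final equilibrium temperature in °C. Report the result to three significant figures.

T_f = 37.1 °C

Heat lost by glycerol = heat gained by ethanol.
(121.5)(2.39)(174.1 − T) = (650.7)(2.51)(T − 12.7)
290.385 (174.1 − T) = 1633.257 (T − 12.7)
50556 − 290.385 T = 1633.257 T − 20742
71298 = 1923.642 T
T = 37.06 °C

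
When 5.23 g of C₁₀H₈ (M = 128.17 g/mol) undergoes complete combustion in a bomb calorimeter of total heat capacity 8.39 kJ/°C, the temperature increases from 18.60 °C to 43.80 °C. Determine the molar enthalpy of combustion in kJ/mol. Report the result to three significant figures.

ΔT = 43.80 − 18.60 = 25.20 °C
q_cal = C_cal × ΔT = 8.39 × 25.20 = 211.428 kJ
n = 5.23 / 128.17 = 0.04081 mol
q_rxn = −q_cal = -211.428 kJ
ΔH = -211.428 / 0.04081 = -5181 kJ/mol

ΔH = -5180 kJ/mol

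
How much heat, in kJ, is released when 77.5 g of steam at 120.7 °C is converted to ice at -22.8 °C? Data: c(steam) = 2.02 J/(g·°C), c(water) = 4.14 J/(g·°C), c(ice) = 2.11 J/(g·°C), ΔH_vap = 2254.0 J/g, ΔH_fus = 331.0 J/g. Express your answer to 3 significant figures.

q1 (cool steam 120.7→100 °C): 77.5 × 2.02 × 20.7 = 3241 J
q2 (condense at 100 °C): 77.5 × 2254.0 = 174685 J
q3 (cool water 100→0 °C): 77.5 × 4.14 × 100.0 = 32085 J
q4 (freeze at 0 °C): 77.5 × 331.0 = 25653 J
q5 (cool ice 0→-22.8 °C): 77.5 × 2.11 × 22.8 = 3728 J
Total: 3241 + 174685 + 32085 + 25653 + 3728 = 239392 J = 239 kJ

q = 239 kJ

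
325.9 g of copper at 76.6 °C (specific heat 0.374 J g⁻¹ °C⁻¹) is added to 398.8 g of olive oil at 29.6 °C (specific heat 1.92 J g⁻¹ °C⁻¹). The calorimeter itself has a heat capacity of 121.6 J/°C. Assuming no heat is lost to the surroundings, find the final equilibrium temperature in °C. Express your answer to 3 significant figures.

T_f = 35.3 °C

Heat lost by copper = heat gained by olive oil + calorimeter.
(325.9)(0.374)(76.6 − T) = [(398.8)(1.92) + 121.6](T − 29.6)
121.8866 (76.6 − T) = 887.296 (T − 29.6)
9336.5 − 121.8866 T = 887.296 T − 26264
35600.5 = 1009.1826 T
T = 35.28 °C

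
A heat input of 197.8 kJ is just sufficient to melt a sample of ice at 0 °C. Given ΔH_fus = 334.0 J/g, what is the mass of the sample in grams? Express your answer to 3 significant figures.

m = q / ΔH_fus = 197800 J / 334.0 J/g = 592 g

m = 592 g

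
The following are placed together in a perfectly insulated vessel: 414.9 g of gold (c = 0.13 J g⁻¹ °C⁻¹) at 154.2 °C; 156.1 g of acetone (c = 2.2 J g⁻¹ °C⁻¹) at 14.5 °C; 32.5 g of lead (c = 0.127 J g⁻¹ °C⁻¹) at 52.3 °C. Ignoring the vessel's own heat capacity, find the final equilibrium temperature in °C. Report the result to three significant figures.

T_f = 33.7 °C

Σ mᵢcᵢ(T − Tᵢ) = 0  ⇒  T = Σ mᵢcᵢTᵢ / Σ mᵢcᵢ
Σ mᵢcᵢ = 414.9×0.13 + 156.1×2.2 + 32.5×0.127 = 401.4845
Σ mᵢcᵢTᵢ = 53.937×154.2 + 343.42×14.5 + 4.1275×52.3 = 13513
T = 13513 / 401.4845 = 33.66 °C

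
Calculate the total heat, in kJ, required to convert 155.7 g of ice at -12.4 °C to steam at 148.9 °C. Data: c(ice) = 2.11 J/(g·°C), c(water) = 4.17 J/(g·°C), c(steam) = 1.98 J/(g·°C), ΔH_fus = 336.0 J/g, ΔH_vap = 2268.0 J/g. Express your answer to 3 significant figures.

q = 490 kJ

q1 (heat ice -12.4→0.0 °C): 155.7 × 2.11 × 12.4 = 4074 J
q2 (melt at 0 °C): 155.7 × 336.0 = 52315 J
q3 (heat water 0.0→100.0 °C): 155.7 × 4.17 × 100.0 = 64927 J
q4 (vaporize at 100 °C): 155.7 × 2268.0 = 353128 J
q5 (heat steam 100.0→148.9 °C): 155.7 × 1.98 × 48.9 = 15075 J
Total: 4074 + 52315 + 64927 + 353128 + 15075 = 489519 J = 490 kJ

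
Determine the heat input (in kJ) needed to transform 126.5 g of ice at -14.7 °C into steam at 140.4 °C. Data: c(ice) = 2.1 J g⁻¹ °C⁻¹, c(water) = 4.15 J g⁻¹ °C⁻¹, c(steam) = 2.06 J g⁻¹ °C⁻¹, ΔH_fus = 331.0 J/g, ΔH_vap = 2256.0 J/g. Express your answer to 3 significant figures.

q = 394 kJ

q1 (heat ice -14.7→0.0 °C): 126.5 × 2.1 × 14.7 = 3905 J
q2 (melt at 0 °C): 126.5 × 331.0 = 41872 J
q3 (heat water 0.0→100.0 °C): 126.5 × 4.15 × 100.0 = 52498 J
q4 (vaporize at 100 °C): 126.5 × 2256.0 = 285384 J
q5 (heat steam 100.0→140.4 °C): 126.5 × 2.06 × 40.4 = 10528 J
Total: 3905 + 41872 + 52498 + 285384 + 10528 = 394187 J = 394 kJ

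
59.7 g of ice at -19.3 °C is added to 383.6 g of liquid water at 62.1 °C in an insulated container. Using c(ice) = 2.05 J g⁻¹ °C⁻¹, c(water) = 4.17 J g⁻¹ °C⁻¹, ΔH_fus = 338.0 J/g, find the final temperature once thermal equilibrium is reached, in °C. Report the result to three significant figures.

Heat to bring ice to 0 °C and melt it: q₁ = 59.7×2.05×19.3 + 59.7×338.0 = 22541 J
Heat the water can supply cooling to 0 °C: 383.6×4.17×62.1 = 99335.9 J > q₁, so all ice melts.
Energy balance: 383.6×4.17×(62.1 − T) = 22541 + 59.7×4.17×(T − 0)
1599.612(62.1 − T) = 22541 + 248.949 T
99335.9 − 22541 = 1848.561 T
T = 76794.9 / 1848.561 = 41.54 °C

T_f = 41.5 °C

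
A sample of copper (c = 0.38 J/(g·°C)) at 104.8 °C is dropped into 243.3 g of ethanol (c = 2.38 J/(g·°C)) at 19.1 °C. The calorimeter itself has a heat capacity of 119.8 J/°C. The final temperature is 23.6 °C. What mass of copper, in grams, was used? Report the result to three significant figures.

m = 102 g

q_gained = (243.3 × 2.38 + 119.8) × (23.6 − 19.1) = 3145 J
q_lost = m × 0.38 × (104.8 − 23.6) = 30.856 m
m = 3145 / 30.856 = 102 g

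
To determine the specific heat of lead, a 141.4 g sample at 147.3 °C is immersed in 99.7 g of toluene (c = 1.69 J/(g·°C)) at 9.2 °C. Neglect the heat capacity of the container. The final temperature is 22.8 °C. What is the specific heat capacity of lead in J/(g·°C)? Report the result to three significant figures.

q_gained = (99.7 × 1.69) × (22.8 − 9.2) = 2292 J
q_lost = 141.4 × c × (147.3 − 22.8) = 17604.3 c
Set equal: c = 2292 / 17604.3 = 0.130 J/(g·°C)

c = 0.130 J/(g·°C)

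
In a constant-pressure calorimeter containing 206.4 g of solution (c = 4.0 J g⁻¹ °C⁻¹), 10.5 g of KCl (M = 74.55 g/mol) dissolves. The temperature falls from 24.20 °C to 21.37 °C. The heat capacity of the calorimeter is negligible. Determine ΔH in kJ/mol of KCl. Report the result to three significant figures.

ΔH = 16.6 kJ/mol

|ΔT| = |21.37 − 24.20| = 2.83 °C
|q_surr| = (206.4 × 4.0) × 2.83 = 825.6 × 2.83 = 2336 J
n(KCl) = 10.5 / 74.55 = 0.1408 mol
Temperature fell, so q_rxn = +|q_surr| = 2.336 kJ
ΔH = q_rxn / n = 16.59 kJ/mol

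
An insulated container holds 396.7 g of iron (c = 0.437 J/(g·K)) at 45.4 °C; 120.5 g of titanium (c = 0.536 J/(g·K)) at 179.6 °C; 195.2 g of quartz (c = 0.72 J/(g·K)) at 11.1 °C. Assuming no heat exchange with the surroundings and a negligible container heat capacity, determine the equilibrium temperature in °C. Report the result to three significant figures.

Σ mᵢcᵢ(T − Tᵢ) = 0  ⇒  T = Σ mᵢcᵢTᵢ / Σ mᵢcᵢ
Σ mᵢcᵢ = 396.7×0.437 + 120.5×0.536 + 195.2×0.72 = 378.4899
Σ mᵢcᵢTᵢ = 173.3579×45.4 + 64.588×179.6 + 140.544×11.1 = 21030
T = 21030 / 378.4899 = 55.56 °C

T_f = 55.6 °C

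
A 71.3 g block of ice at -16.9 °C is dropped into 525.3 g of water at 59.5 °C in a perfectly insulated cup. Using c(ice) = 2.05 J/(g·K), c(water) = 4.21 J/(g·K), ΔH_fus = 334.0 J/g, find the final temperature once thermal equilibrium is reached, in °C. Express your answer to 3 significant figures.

Heat to bring ice to 0 °C and melt it: q₁ = 71.3×2.05×16.9 + 71.3×334.0 = 26284 J
Heat the water can supply cooling to 0 °C: 525.3×4.21×59.5 = 131585 J > q₁, so all ice melts.
Energy balance: 525.3×4.21×(59.5 − T) = 26284 + 71.3×4.21×(T − 0)
2211.513(59.5 − T) = 26284 + 300.173 T
131585 − 26284 = 2511.686 T
T = 105301 / 2511.686 = 41.92 °C

T_f = 41.9 °C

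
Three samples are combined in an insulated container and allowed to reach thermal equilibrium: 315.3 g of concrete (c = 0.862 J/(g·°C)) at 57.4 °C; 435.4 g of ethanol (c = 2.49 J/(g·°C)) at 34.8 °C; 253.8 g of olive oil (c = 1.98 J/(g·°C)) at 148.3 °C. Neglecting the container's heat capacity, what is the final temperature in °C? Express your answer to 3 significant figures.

T_f = 68.8 °C

Σ mᵢcᵢ(T − Tᵢ) = 0  ⇒  T = Σ mᵢcᵢTᵢ / Σ mᵢcᵢ
Σ mᵢcᵢ = 315.3×0.862 + 435.4×2.49 + 253.8×1.98 = 1858.4586
Σ mᵢcᵢTᵢ = 271.7886×57.4 + 1084.146×34.8 + 502.524×148.3 = 127850
T = 127850 / 1858.4586 = 68.79 °C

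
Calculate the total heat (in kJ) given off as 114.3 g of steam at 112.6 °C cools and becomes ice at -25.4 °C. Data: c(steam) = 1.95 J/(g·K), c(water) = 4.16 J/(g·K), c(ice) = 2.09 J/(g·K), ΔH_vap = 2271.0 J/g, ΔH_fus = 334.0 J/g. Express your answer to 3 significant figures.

q = 354 kJ

q1 (cool steam 112.6→100 °C): 114.3 × 1.95 × 12.6 = 2808 J
q2 (condense at 100 °C): 114.3 × 2271.0 = 259575 J
q3 (cool water 100→0 °C): 114.3 × 4.16 × 100.0 = 47549 J
q4 (freeze at 0 °C): 114.3 × 334.0 = 38176 J
q5 (cool ice 0→-25.4 °C): 114.3 × 2.09 × 25.4 = 6068 J
Total: 2808 + 259575 + 47549 + 38176 + 6068 = 354176 J = 354 kJ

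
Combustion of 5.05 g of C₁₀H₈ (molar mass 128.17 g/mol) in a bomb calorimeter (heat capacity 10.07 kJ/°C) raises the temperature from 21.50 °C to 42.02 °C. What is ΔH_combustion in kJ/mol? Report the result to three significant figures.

ΔT = 42.02 − 21.50 = 20.52 °C
q_cal = C_cal × ΔT = 10.07 × 20.52 = 206.6364 kJ
n = 5.05 / 128.17 = 0.03940 mol
q_rxn = −q_cal = -206.6364 kJ
ΔH = -206.6364 / 0.03940 = -5244.6 kJ/mol

ΔH = -5240 kJ/mol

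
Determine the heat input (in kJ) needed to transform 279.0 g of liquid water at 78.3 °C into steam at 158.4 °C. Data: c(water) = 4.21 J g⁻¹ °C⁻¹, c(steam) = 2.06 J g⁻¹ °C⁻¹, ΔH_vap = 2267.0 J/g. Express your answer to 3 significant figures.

q = 692 kJ

q1 (heat water 78.3→100.0 °C): 279.0 × 4.21 × 21.7 = 25489 J
q2 (vaporize at 100 °C): 279.0 × 2267.0 = 632493 J
q3 (heat steam 100.0→158.4 °C): 279.0 × 2.06 × 58.4 = 33565 J
Total: 25489 + 632493 + 33565 = 691547 J = 692 kJ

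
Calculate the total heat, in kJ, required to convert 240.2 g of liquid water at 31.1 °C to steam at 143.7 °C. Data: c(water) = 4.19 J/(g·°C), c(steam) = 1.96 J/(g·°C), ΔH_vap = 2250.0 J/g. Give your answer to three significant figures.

q = 630 kJ

q1 (heat water 31.1→100.0 °C): 240.2 × 4.19 × 68.9 = 69344 J
q2 (vaporize at 100 °C): 240.2 × 2250.0 = 540450 J
q3 (heat steam 100.0→143.7 °C): 240.2 × 1.96 × 43.7 = 20574 J
Total: 69344 + 540450 + 20574 = 630368 J = 630 kJ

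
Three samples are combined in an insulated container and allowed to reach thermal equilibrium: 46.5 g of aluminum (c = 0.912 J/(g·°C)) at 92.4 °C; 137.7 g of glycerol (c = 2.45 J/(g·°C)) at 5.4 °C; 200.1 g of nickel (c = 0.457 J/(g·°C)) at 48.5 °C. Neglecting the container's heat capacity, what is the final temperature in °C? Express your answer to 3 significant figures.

T_f = 21.6 °C

Σ mᵢcᵢ(T − Tᵢ) = 0  ⇒  T = Σ mᵢcᵢTᵢ / Σ mᵢcᵢ
Σ mᵢcᵢ = 46.5×0.912 + 137.7×2.45 + 200.1×0.457 = 471.2187
Σ mᵢcᵢTᵢ = 42.408×92.4 + 337.365×5.4 + 91.4457×48.5 = 10175
T = 10175 / 471.2187 = 21.59 °C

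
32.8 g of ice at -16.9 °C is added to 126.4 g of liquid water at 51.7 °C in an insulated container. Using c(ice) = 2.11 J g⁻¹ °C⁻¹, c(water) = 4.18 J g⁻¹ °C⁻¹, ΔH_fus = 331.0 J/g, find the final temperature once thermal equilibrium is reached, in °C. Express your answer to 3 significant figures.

T_f = 23.0 °C

Heat to bring ice to 0 °C and melt it: q₁ = 32.8×2.11×16.9 + 32.8×331.0 = 12026 J
Heat the water can supply cooling to 0 °C: 126.4×4.18×51.7 = 27315.8 J > q₁, so all ice melts.
Energy balance: 126.4×4.18×(51.7 − T) = 12026 + 32.8×4.18×(T − 0)
528.352(51.7 − T) = 12026 + 137.104 T
27315.8 − 12026 = 665.456 T
T = 15289.8 / 665.456 = 22.98 °C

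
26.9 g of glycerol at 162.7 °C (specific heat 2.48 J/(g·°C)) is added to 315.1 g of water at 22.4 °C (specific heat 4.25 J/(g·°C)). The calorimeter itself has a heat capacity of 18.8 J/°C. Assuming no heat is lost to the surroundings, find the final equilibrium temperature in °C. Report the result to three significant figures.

Heat lost by glycerol = heat gained by water + calorimeter.
(26.9)(2.48)(162.7 − T) = [(315.1)(4.25) + 18.8](T − 22.4)
66.712 (162.7 − T) = 1357.975 (T − 22.4)
10854 − 66.712 T = 1357.975 T − 30419
41273 = 1424.687 T
T = 28.97 °C

T_f = 29.0 °C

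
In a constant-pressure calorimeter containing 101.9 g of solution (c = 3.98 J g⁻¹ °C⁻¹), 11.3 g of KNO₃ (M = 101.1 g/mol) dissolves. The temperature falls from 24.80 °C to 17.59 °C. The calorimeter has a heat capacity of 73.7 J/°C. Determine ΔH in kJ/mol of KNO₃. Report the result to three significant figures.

|ΔT| = |17.59 − 24.80| = 7.21 °C
|q_surr| = (101.9 × 3.98 + 73.7) × 7.21 = 479.262 × 7.21 = 3455 J
n(KNO₃) = 11.3 / 101.1 = 0.1118 mol
Temperature fell, so q_rxn = +|q_surr| = 3.455 kJ
ΔH = q_rxn / n = 30.90 kJ/mol

ΔH = 30.9 kJ/mol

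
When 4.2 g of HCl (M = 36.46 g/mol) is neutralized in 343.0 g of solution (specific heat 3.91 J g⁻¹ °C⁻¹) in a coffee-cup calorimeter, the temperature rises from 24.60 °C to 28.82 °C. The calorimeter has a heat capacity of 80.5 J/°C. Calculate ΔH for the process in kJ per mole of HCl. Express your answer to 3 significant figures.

|ΔT| = |28.82 − 24.60| = 4.22 °C
|q_surr| = (343.0 × 3.91 + 80.5) × 4.22 = 1421.63 × 4.22 = 5999 J
n(HCl) = 4.2 / 36.46 = 0.1152 mol
Temperature rose, so q_rxn = −|q_surr| = -5.999 kJ
ΔH = q_rxn / n = -52.07 kJ/mol

ΔH = -52.1 kJ/mol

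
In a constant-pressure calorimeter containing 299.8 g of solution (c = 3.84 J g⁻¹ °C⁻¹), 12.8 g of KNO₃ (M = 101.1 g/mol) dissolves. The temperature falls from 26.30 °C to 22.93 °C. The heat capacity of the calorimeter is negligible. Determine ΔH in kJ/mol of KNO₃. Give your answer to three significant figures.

ΔH = 30.6 kJ/mol

|ΔT| = |22.93 − 26.30| = 3.37 °C
|q_surr| = (299.8 × 3.84) × 3.37 = 1151.232 × 3.37 = 3880 J
n(KNO₃) = 12.8 / 101.1 = 0.1266 mol
Temperature fell, so q_rxn = +|q_surr| = 3.880 kJ
ΔH = q_rxn / n = 30.648 kJ/mol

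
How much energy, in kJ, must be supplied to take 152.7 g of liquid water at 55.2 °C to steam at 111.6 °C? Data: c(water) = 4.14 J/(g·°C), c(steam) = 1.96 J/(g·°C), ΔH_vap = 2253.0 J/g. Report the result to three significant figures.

q1 (heat water 55.2→100.0 °C): 152.7 × 4.14 × 44.8 = 28322 J
q2 (vaporize at 100 °C): 152.7 × 2253.0 = 344033 J
q3 (heat steam 100.0→111.6 °C): 152.7 × 1.96 × 11.6 = 3472 J
Total: 28322 + 344033 + 3472 = 375827 J = 376 kJ

q = 376 kJ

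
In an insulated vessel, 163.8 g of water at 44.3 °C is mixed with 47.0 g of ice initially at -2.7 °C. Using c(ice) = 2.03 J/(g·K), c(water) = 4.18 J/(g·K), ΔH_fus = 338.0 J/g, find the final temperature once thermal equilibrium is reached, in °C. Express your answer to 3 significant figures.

Heat to bring ice to 0 °C and melt it: q₁ = 47.0×2.03×2.7 + 47.0×338.0 = 16144 J
Heat the water can supply cooling to 0 °C: 163.8×4.18×44.3 = 30331.5 J > q₁, so all ice melts.
Energy balance: 163.8×4.18×(44.3 − T) = 16144 + 47.0×4.18×(T − 0)
684.684(44.3 − T) = 16144 + 196.46 T
30331.5 − 16144 = 881.144 T
T = 14187.5 / 881.144 = 16.10 °C

T_f = 16.1 °C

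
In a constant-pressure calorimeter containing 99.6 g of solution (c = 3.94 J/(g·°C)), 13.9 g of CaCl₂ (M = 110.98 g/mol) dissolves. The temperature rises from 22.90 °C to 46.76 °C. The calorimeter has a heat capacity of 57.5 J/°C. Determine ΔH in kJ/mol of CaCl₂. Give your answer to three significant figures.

|ΔT| = |46.76 − 22.90| = 23.86 °C
|q_surr| = (99.6 × 3.94 + 57.5) × 23.86 = 449.924 × 23.86 = 10735 J
n(CaCl₂) = 13.9 / 110.98 = 0.12525 mol
Temperature rose, so q_rxn = −|q_surr| = -10.735 kJ
ΔH = q_rxn / n = -85.71 kJ/mol

ΔH = -85.7 kJ/mol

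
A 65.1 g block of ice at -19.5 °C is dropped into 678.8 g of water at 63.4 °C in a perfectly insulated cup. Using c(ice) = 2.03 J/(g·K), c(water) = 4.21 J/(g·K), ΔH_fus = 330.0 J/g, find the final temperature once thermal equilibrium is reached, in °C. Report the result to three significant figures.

Heat to bring ice to 0 °C and melt it: q₁ = 65.1×2.03×19.5 + 65.1×330.0 = 24060 J
Heat the water can supply cooling to 0 °C: 678.8×4.21×63.4 = 181181 J > q₁, so all ice melts.
Energy balance: 678.8×4.21×(63.4 − T) = 24060 + 65.1×4.21×(T − 0)
2857.748(63.4 − T) = 24060 + 274.071 T
181181 − 24060 = 3131.819 T
T = 157121 / 3131.819 = 50.17 °C

T_f = 50.2 °C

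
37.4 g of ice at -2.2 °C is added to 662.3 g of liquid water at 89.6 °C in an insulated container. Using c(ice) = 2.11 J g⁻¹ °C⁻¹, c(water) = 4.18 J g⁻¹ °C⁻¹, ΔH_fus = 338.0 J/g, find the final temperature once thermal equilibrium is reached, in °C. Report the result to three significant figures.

Heat to bring ice to 0 °C and melt it: q₁ = 37.4×2.11×2.2 + 37.4×338.0 = 12815 J
Heat the water can supply cooling to 0 °C: 662.3×4.18×89.6 = 248050 J > q₁, so all ice melts.
Energy balance: 662.3×4.18×(89.6 − T) = 12815 + 37.4×4.18×(T − 0)
2768.414(89.6 − T) = 12815 + 156.332 T
248050 − 12815 = 2924.746 T
T = 235235 / 2924.746 = 80.43 °C

T_f = 80.4 °C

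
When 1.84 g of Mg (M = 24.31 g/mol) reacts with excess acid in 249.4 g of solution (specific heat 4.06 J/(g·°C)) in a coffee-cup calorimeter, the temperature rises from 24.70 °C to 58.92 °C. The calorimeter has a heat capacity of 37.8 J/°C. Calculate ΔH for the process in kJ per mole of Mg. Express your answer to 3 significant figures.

ΔH = -475 kJ/mol

|ΔT| = |58.92 − 24.70| = 34.22 °C
|q_surr| = (249.4 × 4.06 + 37.8) × 34.22 = 1050.364 × 34.22 = 35940 J
n(Mg) = 1.84 / 24.31 = 0.07569 mol
Temperature rose, so q_rxn = −|q_surr| = -35.94 kJ
ΔH = q_rxn / n = -474.8 kJ/mol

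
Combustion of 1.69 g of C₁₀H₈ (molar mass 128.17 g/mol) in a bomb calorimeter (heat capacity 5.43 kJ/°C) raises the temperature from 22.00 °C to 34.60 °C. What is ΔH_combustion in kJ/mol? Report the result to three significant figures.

ΔH = -5190 kJ/mol

ΔT = 34.60 − 22.00 = 12.60 °C
q_cal = C_cal × ΔT = 5.43 × 12.60 = 68.418 kJ
n = 1.69 / 128.17 = 0.01319 mol
q_rxn = −q_cal = -68.418 kJ
ΔH = -68.418 / 0.01319 = -5187 kJ/mol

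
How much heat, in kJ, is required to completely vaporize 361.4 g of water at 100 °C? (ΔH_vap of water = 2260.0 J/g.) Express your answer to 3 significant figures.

q = m × ΔH_vap = 361.4 × 2260.0 = 816800 J = 817 kJ

q = 817 kJ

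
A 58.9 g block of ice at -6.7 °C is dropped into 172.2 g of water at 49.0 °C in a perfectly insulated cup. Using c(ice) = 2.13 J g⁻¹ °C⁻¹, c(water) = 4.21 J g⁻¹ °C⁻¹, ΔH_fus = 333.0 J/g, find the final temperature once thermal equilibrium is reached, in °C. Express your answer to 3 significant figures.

Heat to bring ice to 0 °C and melt it: q₁ = 58.9×2.13×6.7 + 58.9×333.0 = 20454 J
Heat the water can supply cooling to 0 °C: 172.2×4.21×49.0 = 35523.1 J > q₁, so all ice melts.
Energy balance: 172.2×4.21×(49.0 − T) = 20454 + 58.9×4.21×(T − 0)
724.962(49.0 − T) = 20454 + 247.969 T
35523.1 − 20454 = 972.931 T
T = 15069.1 / 972.931 = 15.49 °C

T_f = 15.5 °C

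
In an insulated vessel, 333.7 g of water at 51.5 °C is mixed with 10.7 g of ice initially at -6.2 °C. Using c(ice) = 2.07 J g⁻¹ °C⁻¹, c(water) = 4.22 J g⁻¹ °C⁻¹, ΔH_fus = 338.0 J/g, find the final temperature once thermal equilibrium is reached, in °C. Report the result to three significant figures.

T_f = 47.3 °C

Heat to bring ice to 0 °C and melt it: q₁ = 10.7×2.07×6.2 + 10.7×338.0 = 3753.9 J
Heat the water can supply cooling to 0 °C: 333.7×4.22×51.5 = 72523.0 J > q₁, so all ice melts.
Energy balance: 333.7×4.22×(51.5 − T) = 3753.9 + 10.7×4.22×(T − 0)
1408.214(51.5 − T) = 3753.9 + 45.154 T
72523.0 − 3753.9 = 1453.368 T
T = 68769.1 / 1453.368 = 47.32 °C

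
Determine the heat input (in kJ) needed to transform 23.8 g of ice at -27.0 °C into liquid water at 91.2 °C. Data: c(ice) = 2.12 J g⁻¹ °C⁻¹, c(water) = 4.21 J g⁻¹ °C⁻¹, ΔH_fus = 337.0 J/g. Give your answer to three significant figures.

q1 (heat ice -27.0→0.0 °C): 23.8 × 2.12 × 27.0 = 1362 J
q2 (melt at 0 °C): 23.8 × 337.0 = 8021 J
q3 (heat water 0.0→91.2 °C): 23.8 × 4.21 × 91.2 = 9138 J
Total: 1362 + 8021 + 9138 = 18521 J = 18.5 kJ

q = 18.5 kJ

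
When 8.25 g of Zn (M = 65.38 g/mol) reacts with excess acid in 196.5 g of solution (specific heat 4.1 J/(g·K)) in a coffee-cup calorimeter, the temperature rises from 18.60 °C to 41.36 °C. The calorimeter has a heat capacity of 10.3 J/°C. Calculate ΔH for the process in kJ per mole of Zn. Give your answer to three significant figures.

ΔH = -147 kJ/mol

|ΔT| = |41.36 − 18.60| = 22.76 °C
|q_surr| = (196.5 × 4.1 + 10.3) × 22.76 = 815.95 × 22.76 = 18570 J
n(Zn) = 8.25 / 65.38 = 0.1262 mol
Temperature rose, so q_rxn = −|q_surr| = -18.57 kJ
ΔH = q_rxn / n = -147.1 kJ/mol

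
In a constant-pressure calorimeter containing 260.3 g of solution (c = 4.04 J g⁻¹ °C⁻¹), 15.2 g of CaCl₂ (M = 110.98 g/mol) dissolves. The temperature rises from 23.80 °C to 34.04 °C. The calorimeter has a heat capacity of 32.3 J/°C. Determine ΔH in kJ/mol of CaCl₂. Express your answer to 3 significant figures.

ΔH = -81.0 kJ/mol

|ΔT| = |34.04 − 23.80| = 10.24 °C
|q_surr| = (260.3 × 4.04 + 32.3) × 10.24 = 1083.912 × 10.24 = 11100 J
n(CaCl₂) = 15.2 / 110.98 = 0.1370 mol
Temperature rose, so q_rxn = −|q_surr| = -11.10 kJ
ΔH = q_rxn / n = -81.02 kJ/mol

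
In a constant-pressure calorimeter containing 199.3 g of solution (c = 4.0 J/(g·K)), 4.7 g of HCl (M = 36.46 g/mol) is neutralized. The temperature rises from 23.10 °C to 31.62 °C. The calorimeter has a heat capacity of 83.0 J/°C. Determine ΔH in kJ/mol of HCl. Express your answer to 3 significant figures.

ΔH = -58.2 kJ/mol

|ΔT| = |31.62 − 23.10| = 8.52 °C
|q_surr| = (199.3 × 4.0 + 83.0) × 8.52 = 880.2 × 8.52 = 7499 J
n(HCl) = 4.7 / 36.46 = 0.1289 mol
Temperature rose, so q_rxn = −|q_surr| = -7.499 kJ
ΔH = q_rxn / n = -58.18 kJ/mol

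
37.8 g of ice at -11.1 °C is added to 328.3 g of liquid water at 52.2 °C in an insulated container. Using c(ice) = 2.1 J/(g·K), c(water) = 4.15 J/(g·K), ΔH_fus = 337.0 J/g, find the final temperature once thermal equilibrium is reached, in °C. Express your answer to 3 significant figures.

Heat to bring ice to 0 °C and melt it: q₁ = 37.8×2.1×11.1 + 37.8×337.0 = 13620 J
Heat the water can supply cooling to 0 °C: 328.3×4.15×52.2 = 71119.6 J > q₁, so all ice melts.
Energy balance: 328.3×4.15×(52.2 − T) = 13620 + 37.8×4.15×(T − 0)
1362.445(52.2 − T) = 13620 + 156.87 T
71119.6 − 13620 = 1519.315 T
T = 57499.6 / 1519.315 = 37.846 °C

T_f = 37.8 °C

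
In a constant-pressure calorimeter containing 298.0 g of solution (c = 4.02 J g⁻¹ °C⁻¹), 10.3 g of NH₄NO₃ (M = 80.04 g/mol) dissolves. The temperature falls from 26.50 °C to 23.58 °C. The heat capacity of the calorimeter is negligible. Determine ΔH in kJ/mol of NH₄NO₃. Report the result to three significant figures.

|ΔT| = |23.58 − 26.50| = 2.92 °C
|q_surr| = (298.0 × 4.02) × 2.92 = 1197.96 × 2.92 = 3498 J
n(NH₄NO₃) = 10.3 / 80.04 = 0.1287 mol
Temperature fell, so q_rxn = +|q_surr| = 3.498 kJ
ΔH = q_rxn / n = 27.18 kJ/mol

ΔH = 27.2 kJ/mol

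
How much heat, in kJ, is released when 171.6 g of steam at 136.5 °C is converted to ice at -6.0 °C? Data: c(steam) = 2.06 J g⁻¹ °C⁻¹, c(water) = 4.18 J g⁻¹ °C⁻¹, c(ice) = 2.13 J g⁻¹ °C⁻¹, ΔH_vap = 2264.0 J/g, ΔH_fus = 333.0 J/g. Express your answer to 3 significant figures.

q1 (cool steam 136.5→100 °C): 171.6 × 2.06 × 36.5 = 12903 J
q2 (condense at 100 °C): 171.6 × 2264.0 = 388502 J
q3 (cool water 100→0 °C): 171.6 × 4.18 × 100.0 = 71729 J
q4 (freeze at 0 °C): 171.6 × 333.0 = 57143 J
q5 (cool ice 0→-6.0 °C): 171.6 × 2.13 × 6.0 = 2193 J
Total: 12903 + 388502 + 71729 + 57143 + 2193 = 532470 J = 532 kJ

q = 532 kJ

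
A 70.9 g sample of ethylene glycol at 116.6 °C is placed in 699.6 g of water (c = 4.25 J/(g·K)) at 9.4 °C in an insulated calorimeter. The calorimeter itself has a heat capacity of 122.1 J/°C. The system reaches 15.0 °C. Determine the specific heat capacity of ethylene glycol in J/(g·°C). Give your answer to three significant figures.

c = 2.41 J/(g·°C)

q_gained = (699.6 × 4.25 + 122.1) × (15.0 − 9.4) = 17330 J
q_lost = 70.9 × c × (116.6 − 15.0) = 7203.44 c
Set equal: c = 17330 / 7203.44 = 2.41 J/(g·°C)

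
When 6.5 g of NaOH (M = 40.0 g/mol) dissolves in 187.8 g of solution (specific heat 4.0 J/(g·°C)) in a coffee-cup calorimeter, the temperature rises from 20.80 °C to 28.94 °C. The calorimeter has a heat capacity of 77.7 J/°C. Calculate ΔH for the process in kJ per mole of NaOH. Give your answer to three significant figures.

ΔH = -41.5 kJ/mol

|ΔT| = |28.94 − 20.80| = 8.14 °C
|q_surr| = (187.8 × 4.0 + 77.7) × 8.14 = 828.9 × 8.14 = 6747 J
n(NaOH) = 6.5 / 40.0 = 0.1625 mol
Temperature rose, so q_rxn = −|q_surr| = -6.747 kJ
ΔH = q_rxn / n = -41.52 kJ/mol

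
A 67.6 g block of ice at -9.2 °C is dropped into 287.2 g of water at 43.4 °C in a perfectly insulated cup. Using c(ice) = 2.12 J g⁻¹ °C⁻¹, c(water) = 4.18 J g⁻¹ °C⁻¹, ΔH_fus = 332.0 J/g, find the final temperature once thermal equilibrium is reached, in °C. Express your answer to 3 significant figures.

T_f = 19.1 °C

Heat to bring ice to 0 °C and melt it: q₁ = 67.6×2.12×9.2 + 67.6×332.0 = 23762 J
Heat the water can supply cooling to 0 °C: 287.2×4.18×43.4 = 52101.5 J > q₁, so all ice melts.
Energy balance: 287.2×4.18×(43.4 − T) = 23762 + 67.6×4.18×(T − 0)
1200.496(43.4 − T) = 23762 + 282.568 T
52101.5 − 23762 = 1483.064 T
T = 28339.5 / 1483.064 = 19.11 °C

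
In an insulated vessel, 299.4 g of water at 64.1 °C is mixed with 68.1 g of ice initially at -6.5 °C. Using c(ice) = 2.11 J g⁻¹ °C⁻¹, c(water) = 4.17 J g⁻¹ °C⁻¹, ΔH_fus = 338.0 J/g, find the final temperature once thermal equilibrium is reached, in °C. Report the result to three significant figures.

Heat to bring ice to 0 °C and melt it: q₁ = 68.1×2.11×6.5 + 68.1×338.0 = 23952 J
Heat the water can supply cooling to 0 °C: 299.4×4.17×64.1 = 80028.7 J > q₁, so all ice melts.
Energy balance: 299.4×4.17×(64.1 − T) = 23952 + 68.1×4.17×(T − 0)
1248.498(64.1 − T) = 23952 + 283.977 T
80028.7 − 23952 = 1532.475 T
T = 56076.7 / 1532.475 = 36.59 °C

T_f = 36.6 °C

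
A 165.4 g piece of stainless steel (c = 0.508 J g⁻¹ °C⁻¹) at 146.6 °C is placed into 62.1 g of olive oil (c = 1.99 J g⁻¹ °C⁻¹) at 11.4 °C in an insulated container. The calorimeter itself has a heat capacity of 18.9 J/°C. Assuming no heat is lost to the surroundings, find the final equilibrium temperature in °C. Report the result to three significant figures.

T_f = 61.6 °C

Heat lost by stainless steel = heat gained by olive oil + calorimeter.
(165.4)(0.508)(146.6 − T) = [(62.1)(1.99) + 18.9](T − 11.4)
84.0232 (146.6 − T) = 142.479 (T − 11.4)
12318 − 84.0232 T = 142.479 T − 1624.3
13942.3 = 226.5022 T
T = 61.55 °C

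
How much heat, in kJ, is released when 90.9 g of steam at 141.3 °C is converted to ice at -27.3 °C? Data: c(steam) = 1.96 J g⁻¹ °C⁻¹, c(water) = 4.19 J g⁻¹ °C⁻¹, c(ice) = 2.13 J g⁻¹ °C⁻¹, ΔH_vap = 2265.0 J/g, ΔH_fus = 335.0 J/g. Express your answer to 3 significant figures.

q1 (cool steam 141.3→100 °C): 90.9 × 1.96 × 41.3 = 7358 J
q2 (condense at 100 °C): 90.9 × 2265.0 = 205889 J
q3 (cool water 100→0 °C): 90.9 × 4.19 × 100.0 = 38087 J
q4 (freeze at 0 °C): 90.9 × 335.0 = 30452 J
q5 (cool ice 0→-27.3 °C): 90.9 × 2.13 × 27.3 = 5286 J
Total: 7358 + 205889 + 38087 + 30452 + 5286 = 287072 J = 287 kJ

q = 287 kJ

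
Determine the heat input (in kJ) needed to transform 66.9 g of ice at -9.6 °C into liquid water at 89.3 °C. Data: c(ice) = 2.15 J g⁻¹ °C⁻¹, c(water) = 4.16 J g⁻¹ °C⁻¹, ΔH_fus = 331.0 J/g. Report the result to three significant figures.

q1 (heat ice -9.6→0.0 °C): 66.9 × 2.15 × 9.6 = 1381 J
q2 (melt at 0 °C): 66.9 × 331.0 = 22144 J
q3 (heat water 0.0→89.3 °C): 66.9 × 4.16 × 89.3 = 24853 J
Total: 1381 + 22144 + 24853 = 48378 J = 48.4 kJ

q = 48.4 kJ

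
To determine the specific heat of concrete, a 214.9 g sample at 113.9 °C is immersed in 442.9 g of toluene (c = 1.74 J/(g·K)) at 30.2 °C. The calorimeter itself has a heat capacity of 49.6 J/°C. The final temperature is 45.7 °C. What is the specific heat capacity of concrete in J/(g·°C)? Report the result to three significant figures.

c = 0.867 J/(g·°C)

q_gained = (442.9 × 1.74 + 49.6) × (45.7 − 30.2) = 12710 J
q_lost = 214.9 × c × (113.9 − 45.7) = 14656.18 c
Set equal: c = 12710 / 14656.18 = 0.867 J/(g·°C)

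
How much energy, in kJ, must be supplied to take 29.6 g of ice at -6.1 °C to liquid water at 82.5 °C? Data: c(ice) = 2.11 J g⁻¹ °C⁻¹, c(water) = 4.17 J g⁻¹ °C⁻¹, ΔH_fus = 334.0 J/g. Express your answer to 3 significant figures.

q = 20.5 kJ

q1 (heat ice -6.1→0.0 °C): 29.6 × 2.11 × 6.1 = 381 J
q2 (melt at 0 °C): 29.6 × 334.0 = 9886 J
q3 (heat water 0.0→82.5 °C): 29.6 × 4.17 × 82.5 = 10183 J
Total: 381 + 9886 + 10183 = 20450 J = 20.5 kJ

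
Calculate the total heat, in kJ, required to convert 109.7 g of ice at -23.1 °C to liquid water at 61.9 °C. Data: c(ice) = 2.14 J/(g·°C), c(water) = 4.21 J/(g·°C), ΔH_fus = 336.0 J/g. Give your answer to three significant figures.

q = 70.9 kJ

q1 (heat ice -23.1→0.0 °C): 109.7 × 2.14 × 23.1 = 5423 J
q2 (melt at 0 °C): 109.7 × 336.0 = 36859 J
q3 (heat water 0.0→61.9 °C): 109.7 × 4.21 × 61.9 = 28588 J
Total: 5423 + 36859 + 28588 = 70870 J = 70.9 kJ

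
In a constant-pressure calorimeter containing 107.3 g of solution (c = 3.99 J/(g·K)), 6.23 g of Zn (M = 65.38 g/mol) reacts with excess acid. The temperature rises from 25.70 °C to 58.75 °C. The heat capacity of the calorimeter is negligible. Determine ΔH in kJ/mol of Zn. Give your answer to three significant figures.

|ΔT| = |58.75 − 25.70| = 33.05 °C
|q_surr| = (107.3 × 3.99) × 33.05 = 428.127 × 33.05 = 14150 J
n(Zn) = 6.23 / 65.38 = 0.09529 mol
Temperature rose, so q_rxn = −|q_surr| = -14.15 kJ
ΔH = q_rxn / n = -148.49 kJ/mol

ΔH = -148 kJ/mol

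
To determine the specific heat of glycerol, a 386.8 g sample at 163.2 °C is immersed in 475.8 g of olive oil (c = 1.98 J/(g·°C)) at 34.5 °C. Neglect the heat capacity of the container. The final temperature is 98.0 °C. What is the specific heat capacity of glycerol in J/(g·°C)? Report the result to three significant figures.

c = 2.37 J/(g·°C)

q_gained = (475.8 × 1.98) × (98.0 − 34.5) = 59820 J
q_lost = 386.8 × c × (163.2 − 98.0) = 25219.36 c
Set equal: c = 59820 / 25219.36 = 2.37 J/(g·°C)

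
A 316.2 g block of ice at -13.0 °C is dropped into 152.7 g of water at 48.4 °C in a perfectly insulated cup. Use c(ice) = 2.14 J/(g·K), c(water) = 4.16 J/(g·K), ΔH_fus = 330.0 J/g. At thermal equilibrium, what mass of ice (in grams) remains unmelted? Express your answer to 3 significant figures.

Heat to warm all ice to 0 °C: 316.2×2.14×13.0 = 8796.7 J
Heat released by water cooling to 0 °C: 152.7×4.16×48.4 = 30745 J
30745 J < 8796.7 + 316.2×330.0 = 113142.7 J, so not all ice melts; final T = 0 °C.
Heat left for melting: 30745 − 8796.7 = 21948.3 J
Mass melted = 21948.3 / 330.0 = 66.51 g
Ice remaining = 316.2 − 66.51 = 249.69 g

m_ice remaining = 250 g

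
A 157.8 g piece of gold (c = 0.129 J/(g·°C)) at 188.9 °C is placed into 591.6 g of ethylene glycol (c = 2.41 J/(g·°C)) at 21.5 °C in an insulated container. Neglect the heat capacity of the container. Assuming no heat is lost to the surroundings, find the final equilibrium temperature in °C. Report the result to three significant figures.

T_f = 23.9 °C

Heat lost by gold = heat gained by ethylene glycol.
(157.8)(0.129)(188.9 − T) = (591.6)(2.41)(T − 21.5)
20.3562 (188.9 − T) = 1425.756 (T − 21.5)
3845.3 − 20.3562 T = 1425.756 T − 30654
34499.3 = 1446.1122 T
T = 23.86 °C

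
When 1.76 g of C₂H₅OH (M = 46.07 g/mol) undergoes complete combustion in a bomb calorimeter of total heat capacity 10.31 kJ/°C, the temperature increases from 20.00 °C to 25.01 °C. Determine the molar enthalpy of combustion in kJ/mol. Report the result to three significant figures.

ΔH = -1350 kJ/mol

ΔT = 25.01 − 20.00 = 5.01 °C
q_cal = C_cal × ΔT = 10.31 × 5.01 = 51.6531 kJ
n = 1.76 / 46.07 = 0.03820 mol
q_rxn = −q_cal = -51.6531 kJ
ΔH = -51.6531 / 0.03820 = -1352 kJ/mol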